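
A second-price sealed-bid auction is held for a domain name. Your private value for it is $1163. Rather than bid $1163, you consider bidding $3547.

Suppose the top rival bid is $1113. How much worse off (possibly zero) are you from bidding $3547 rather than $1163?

$0

Bidding your value $1163: you win (since $1163 > $1113) and pay $1113. Payoff $50.
Bidding $3547: you win and pay $1113. Payoff $1163 − $1113 = $50.
Difference = $50 − $50 = $0; both bids lead to the same outcome because the competing bid is below both your value and your alternative bid.
In a second-price auction your bid sets only whether you win, not what you pay, so bidding your true value is weakly dominant.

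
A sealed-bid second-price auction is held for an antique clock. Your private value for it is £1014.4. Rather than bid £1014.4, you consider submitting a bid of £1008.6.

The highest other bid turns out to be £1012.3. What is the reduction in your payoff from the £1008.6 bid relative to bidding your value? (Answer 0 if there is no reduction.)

Bidding your value £1014.4: you win (since £1014.4 > £1012.3) and pay £1012.3. Payoff £2.1.
Bidding £1008.6: you lose. Payoff £0.
The competing bid £1012.3 lies between your shaded bid and your value, so underbidding forfeits an item you could have won at a profitable price.
Loss from deviating = £2.1 − (£0) = £2.1.
Truthful bidding weakly dominates here: raising your bid can only win items priced above your value, and lowering it can only forfeit items priced below.

£2.1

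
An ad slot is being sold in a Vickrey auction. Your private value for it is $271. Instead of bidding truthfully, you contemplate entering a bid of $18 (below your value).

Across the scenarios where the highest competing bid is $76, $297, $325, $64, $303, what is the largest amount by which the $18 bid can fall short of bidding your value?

$76: truthful gives $195, deviation gives $0 → loss $195.
$297: same outcome either way → loss $0.
$325: same outcome either way → loss $0.
$64: truthful gives $207, deviation gives $0 → loss $207.
$303: same outcome either way → loss $0.
Maximum loss: $207.

$207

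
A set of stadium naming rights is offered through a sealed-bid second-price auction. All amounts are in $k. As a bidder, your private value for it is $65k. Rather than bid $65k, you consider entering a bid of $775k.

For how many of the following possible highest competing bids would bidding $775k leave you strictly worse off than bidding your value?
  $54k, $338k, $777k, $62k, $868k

The deviation hurts exactly when the highest competing bid lies strictly between $65k and $775k — overbidding then wins at a price above your value.
$54k: below both → same outcome either way.
$338k: inside the interval → strictly worse (loss $273k).
$777k: above both → same outcome either way.
$62k: below both → same outcome either way.
$868k: above both → same outcome either way.
Count: 1.

1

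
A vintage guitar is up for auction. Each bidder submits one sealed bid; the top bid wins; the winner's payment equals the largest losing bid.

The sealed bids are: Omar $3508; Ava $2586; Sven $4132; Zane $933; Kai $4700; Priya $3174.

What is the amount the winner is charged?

Highest bid: Kai at $4700, so Kai wins.
Second-highest bid: Sven at $4132 — that is the price the winner pays.

$4132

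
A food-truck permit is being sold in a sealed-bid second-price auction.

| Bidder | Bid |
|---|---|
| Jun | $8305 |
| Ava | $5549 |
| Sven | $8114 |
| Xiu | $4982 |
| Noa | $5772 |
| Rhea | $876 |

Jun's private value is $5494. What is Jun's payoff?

Highest bid: Jun at $8305, so Jun wins.
Second-highest bid: Sven at $8114 — that is the price the winner pays.
Jun's payoff = value − price = $5494 − $8114 = −$2620.

−$2620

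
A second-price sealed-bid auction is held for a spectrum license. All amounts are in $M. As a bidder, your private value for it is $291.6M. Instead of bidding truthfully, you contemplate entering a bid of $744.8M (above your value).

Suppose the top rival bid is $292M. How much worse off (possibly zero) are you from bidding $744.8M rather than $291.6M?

$0.4M

Bidding your value $291.6M: you lose (since $291.6M < $292M). Payoff $0M.
Bidding $744.8M: you win and pay $292M. Payoff $291.6M − $292M = −$0.4M.
The competing bid $292M lies between your value and your inflated bid, so overbidding wins an item priced above your value.
Loss from deviating = $0M − (−$0.4M) = $0.4M.
Because the price is fixed by the runner-up's bid, deviating from your value can only change a good outcome into a bad one — never the reverse.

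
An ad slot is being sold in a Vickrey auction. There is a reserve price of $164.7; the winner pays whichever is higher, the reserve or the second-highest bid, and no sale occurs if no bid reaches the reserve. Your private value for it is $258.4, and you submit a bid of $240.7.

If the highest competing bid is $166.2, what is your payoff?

Your bid $240.7 is the highest and exceeds the reserve.
Price = max(second-highest bid, reserve) = max($166.2, $164.7) = $166.2.
Payoff = $258.4 − $166.2 = $92.2.

$92.2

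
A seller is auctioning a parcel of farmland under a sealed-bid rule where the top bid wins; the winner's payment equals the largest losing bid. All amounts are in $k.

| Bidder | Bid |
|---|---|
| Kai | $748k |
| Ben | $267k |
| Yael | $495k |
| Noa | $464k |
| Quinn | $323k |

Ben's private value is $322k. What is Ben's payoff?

$0k

Highest bid: Kai at $748k, so Kai wins.
Second-highest bid: Yael at $495k — that is the price the winner pays.
Ben did not win, so Ben pays nothing and receives nothing: payoff $0k.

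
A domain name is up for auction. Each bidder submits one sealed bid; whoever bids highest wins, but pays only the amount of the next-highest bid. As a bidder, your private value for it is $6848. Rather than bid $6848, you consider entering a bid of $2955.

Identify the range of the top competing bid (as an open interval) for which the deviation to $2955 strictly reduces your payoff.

($2955, $6848)

If the competing bid is below $2955, both bids win at the same price — no difference.
If it is above $6848, both bids lose — no difference.
If it lies strictly between $2955 and $6848, bidding your value wins at a price below your value (positive payoff) while bidding $2955 loses (payoff 0).
So the deviation strictly hurts on the open interval ($2955, $6848).
In a second-price auction your bid sets only whether you win, not what you pay, so bidding your true value is weakly dominant.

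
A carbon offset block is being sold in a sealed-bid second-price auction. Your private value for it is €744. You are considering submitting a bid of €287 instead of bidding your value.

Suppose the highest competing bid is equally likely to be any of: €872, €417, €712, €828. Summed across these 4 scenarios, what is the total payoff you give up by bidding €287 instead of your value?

The deviation costs you only when the competing bid falls strictly between €287 and €744; elsewhere both bids give the same outcome.
€872: outcomes coincide → loss €0.
€417: truthful payoff €327, deviation payoff €0 → loss €327.
€712: truthful payoff €32, deviation payoff €0 → loss €32.
€828: outcomes coincide → loss €0.
Total loss = €327 + €32 = €359.
In a second-price auction your bid sets only whether you win, not what you pay, so bidding your true value is weakly dominant.

€359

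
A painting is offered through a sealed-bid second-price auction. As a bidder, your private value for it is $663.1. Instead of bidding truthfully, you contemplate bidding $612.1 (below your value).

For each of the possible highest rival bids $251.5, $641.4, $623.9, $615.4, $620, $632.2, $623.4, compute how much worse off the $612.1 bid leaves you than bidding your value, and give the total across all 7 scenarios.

The deviation costs you only when the competing bid falls strictly between $612.1 and $663.1; elsewhere both bids give the same outcome.
$251.5: outcomes coincide → loss $0.
$641.4: truthful payoff $21.7, deviation payoff $0 → loss $21.7.
$623.9: truthful payoff $39.2, deviation payoff $0 → loss $39.2.
$615.4: truthful payoff $47.7, deviation payoff $0 → loss $47.7.
$620: truthful payoff $43.1, deviation payoff $0 → loss $43.1.
$632.2: truthful payoff $30.9, deviation payoff $0 → loss $30.9.
$623.4: truthful payoff $39.7, deviation payoff $0 → loss $39.7.
Total loss = $21.7 + $39.2 + $47.7 + $43.1 + $30.9 + $39.7 = $222.3.
Truthful bidding weakly dominates here: raising your bid can only win items priced above your value, and lowering it can only forfeit items priced below.

$222.3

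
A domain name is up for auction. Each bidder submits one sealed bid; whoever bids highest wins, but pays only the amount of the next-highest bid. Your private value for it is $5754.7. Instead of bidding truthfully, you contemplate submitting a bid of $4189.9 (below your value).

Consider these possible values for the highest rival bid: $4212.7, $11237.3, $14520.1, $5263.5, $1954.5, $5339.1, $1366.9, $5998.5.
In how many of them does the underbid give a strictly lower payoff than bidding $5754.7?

3

The deviation hurts exactly when the highest competing bid lies strictly between $4189.9 and $5754.7 — underbidding then forfeits a profitable win.
$4212.7: inside the interval → strictly worse (loss $1542).
$11237.3: above both → same outcome either way.
$14520.1: above both → same outcome either way.
$5263.5: inside the interval → strictly worse (loss $491.2).
$1954.5: below both → same outcome either way.
$5339.1: inside the interval → strictly worse (loss $415.6).
$1366.9: below both → same outcome either way.
$5998.5: above both → same outcome either way.
Count: 3.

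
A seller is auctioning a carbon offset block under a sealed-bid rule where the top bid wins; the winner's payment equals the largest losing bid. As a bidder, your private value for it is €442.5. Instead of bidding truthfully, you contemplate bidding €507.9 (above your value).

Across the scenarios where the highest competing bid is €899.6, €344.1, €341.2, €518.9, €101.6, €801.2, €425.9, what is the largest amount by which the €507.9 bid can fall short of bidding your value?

€0

€899.6: same outcome either way → loss €0.
€344.1: same outcome either way → loss €0.
€341.2: same outcome either way → loss €0.
€518.9: same outcome either way → loss €0.
€101.6: same outcome either way → loss €0.
€801.2: same outcome either way → loss €0.
€425.9: same outcome either way → loss €0.
Maximum loss: €0.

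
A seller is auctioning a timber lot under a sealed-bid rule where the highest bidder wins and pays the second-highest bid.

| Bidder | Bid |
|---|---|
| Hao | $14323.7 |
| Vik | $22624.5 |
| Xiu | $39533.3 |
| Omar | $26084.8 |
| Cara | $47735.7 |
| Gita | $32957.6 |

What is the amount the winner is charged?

$39533.3

Highest bid: Cara at $47735.7, so Cara wins.
Second-highest bid: Xiu at $39533.3 — that is the price the winner pays.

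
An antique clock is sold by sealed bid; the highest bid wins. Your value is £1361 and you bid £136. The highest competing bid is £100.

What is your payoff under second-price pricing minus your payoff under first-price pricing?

£36

You have the highest bid, so you win under either rule.
Second-price: pay £100 → payoff £1261.
First-price: pay your own bid £136 → payoff £1225.
Difference = £1261 − (£1225) = £36.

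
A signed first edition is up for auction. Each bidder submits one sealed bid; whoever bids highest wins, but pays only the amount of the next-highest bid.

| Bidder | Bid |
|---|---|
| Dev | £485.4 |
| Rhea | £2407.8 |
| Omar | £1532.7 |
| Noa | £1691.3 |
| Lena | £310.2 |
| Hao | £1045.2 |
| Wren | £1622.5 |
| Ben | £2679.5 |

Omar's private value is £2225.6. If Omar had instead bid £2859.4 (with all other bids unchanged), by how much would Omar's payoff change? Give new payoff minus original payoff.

−£453.9

The highest bid among the other bidders is £2679.5; Omar's bid doesn't change that.
Original bid £1532.7: Omar is not highest (top rival bid is £2679.5); payoff £0.
Alternative bid £2859.4: Omar is highest, pays the top rival bid £2679.5; payoff £2225.6 − £2679.5 = −£453.9.
Change in payoff = −£453.9 − (£0) = −£453.9.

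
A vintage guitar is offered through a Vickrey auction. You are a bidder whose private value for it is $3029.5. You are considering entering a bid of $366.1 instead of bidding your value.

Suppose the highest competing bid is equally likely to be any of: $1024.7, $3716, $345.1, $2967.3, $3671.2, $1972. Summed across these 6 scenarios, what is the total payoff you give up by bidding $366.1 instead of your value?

$3124.5

The deviation costs you only when the competing bid falls strictly between $366.1 and $3029.5; elsewhere both bids give the same outcome.
$1024.7: truthful payoff $2004.8, deviation payoff $0 → loss $2004.8.
$3716: outcomes coincide → loss $0.
$345.1: outcomes coincide → loss $0.
$2967.3: truthful payoff $62.2, deviation payoff $0 → loss $62.2.
$3671.2: outcomes coincide → loss $0.
$1972: truthful payoff $1057.5, deviation payoff $0 → loss $1057.5.
Total loss = $2004.8 + $62.2 + $1057.5 = $3124.5.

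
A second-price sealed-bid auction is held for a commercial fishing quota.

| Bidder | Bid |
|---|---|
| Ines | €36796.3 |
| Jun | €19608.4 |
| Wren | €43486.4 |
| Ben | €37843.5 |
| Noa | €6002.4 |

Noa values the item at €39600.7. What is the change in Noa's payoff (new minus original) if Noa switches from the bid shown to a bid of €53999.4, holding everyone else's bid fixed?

The highest bid among the other bidders is €43486.4; Noa's bid doesn't change that.
Original bid €6002.4: Noa is not highest (top rival bid is €43486.4); payoff €0.
Alternative bid €53999.4: Noa is highest, pays the top rival bid €43486.4; payoff €39600.7 − €43486.4 = −€3885.7.
Change in payoff = −€3885.7 − (€0) = −€3885.7.

−€3885.7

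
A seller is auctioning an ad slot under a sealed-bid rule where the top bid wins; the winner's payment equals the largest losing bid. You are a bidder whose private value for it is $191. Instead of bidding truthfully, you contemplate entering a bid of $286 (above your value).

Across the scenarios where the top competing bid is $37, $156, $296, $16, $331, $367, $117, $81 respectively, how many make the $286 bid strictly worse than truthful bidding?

The deviation hurts exactly when the highest competing bid lies strictly between $191 and $286 — overbidding then wins at a price above your value.
$37: below both → same outcome either way.
$156: below both → same outcome either way.
$296: above both → same outcome either way.
$16: below both → same outcome either way.
$331: above both → same outcome either way.
$367: above both → same outcome either way.
$117: below both → same outcome either way.
$81: below both → same outcome either way.
Count: 0.

0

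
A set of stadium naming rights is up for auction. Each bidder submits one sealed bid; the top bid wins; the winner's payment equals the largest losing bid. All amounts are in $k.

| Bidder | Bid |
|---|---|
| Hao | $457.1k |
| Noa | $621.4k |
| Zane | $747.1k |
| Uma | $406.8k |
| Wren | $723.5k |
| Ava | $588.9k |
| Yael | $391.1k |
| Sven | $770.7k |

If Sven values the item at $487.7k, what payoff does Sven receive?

Highest bid: Sven at $770.7k, so Sven wins.
Second-highest bid: Zane at $747.1k — that is the price the winner pays.
Sven's payoff = value − price = $487.7k − $747.1k = −$259.4k.

−$259.4k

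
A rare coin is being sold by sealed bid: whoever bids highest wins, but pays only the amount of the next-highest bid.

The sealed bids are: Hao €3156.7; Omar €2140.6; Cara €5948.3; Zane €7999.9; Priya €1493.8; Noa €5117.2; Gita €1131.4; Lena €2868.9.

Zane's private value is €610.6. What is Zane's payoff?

Highest bid: Zane at €7999.9, so Zane wins.
Second-highest bid: Cara at €5948.3 — that is the price the winner pays.
Zane's payoff = value − price = €610.6 − €5948.3 = −€5337.7.

−€5337.7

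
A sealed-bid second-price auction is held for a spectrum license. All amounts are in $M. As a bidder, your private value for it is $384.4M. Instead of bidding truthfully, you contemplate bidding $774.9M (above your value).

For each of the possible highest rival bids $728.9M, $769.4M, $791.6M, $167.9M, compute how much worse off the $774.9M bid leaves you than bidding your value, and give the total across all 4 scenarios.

$729.5M

The deviation costs you only when the competing bid falls strictly between $384.4M and $774.9M; elsewhere both bids give the same outcome.
$728.9M: truthful payoff $0M, deviation payoff −$344.5M → loss $344.5M.
$769.4M: truthful payoff $0M, deviation payoff −$385M → loss $385M.
$791.6M: outcomes coincide → loss $0M.
$167.9M: outcomes coincide → loss $0M.
Total loss = $344.5M + $385M = $729.5M.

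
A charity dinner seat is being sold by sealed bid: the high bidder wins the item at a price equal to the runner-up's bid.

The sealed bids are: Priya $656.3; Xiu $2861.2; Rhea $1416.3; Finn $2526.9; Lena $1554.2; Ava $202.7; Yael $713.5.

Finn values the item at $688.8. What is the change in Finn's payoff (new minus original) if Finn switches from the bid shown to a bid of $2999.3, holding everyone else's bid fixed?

−$2172.4

The highest bid among the other bidders is $2861.2; Finn's bid doesn't change that.
Original bid $2526.9: Finn is not highest (top rival bid is $2861.2); payoff $0.
Alternative bid $2999.3: Finn is highest, pays the top rival bid $2861.2; payoff $688.8 − $2861.2 = −$2172.4.
Change in payoff = −$2172.4 − ($0) = −$2172.4.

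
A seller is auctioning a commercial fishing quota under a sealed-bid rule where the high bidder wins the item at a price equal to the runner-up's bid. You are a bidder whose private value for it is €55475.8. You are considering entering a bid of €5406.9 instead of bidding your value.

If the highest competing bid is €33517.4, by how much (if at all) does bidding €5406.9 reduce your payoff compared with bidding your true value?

Bidding your value €55475.8: you win (since €55475.8 > €33517.4) and pay €33517.4. Payoff €21958.4.
Bidding €5406.9: you lose. Payoff €0.
The competing bid €33517.4 lies between your shaded bid and your value, so underbidding forfeits an item you could have won at a profitable price.
Loss from deviating = €21958.4 − (€0) = €21958.4.

€21958.4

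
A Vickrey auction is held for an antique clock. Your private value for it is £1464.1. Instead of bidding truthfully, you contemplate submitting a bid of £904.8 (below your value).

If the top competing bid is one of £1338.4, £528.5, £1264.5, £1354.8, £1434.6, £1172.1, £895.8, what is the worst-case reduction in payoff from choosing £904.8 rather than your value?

£292

£1338.4: truthful gives £125.7, deviation gives £0 → loss £125.7.
£528.5: same outcome either way → loss £0.
£1264.5: truthful gives £199.6, deviation gives £0 → loss £199.6.
£1354.8: truthful gives £109.3, deviation gives £0 → loss £109.3.
£1434.6: truthful gives £29.5, deviation gives £0 → loss £29.5.
£1172.1: truthful gives £292, deviation gives £0 → loss £292.
£895.8: same outcome either way → loss £0.
Maximum loss: £292.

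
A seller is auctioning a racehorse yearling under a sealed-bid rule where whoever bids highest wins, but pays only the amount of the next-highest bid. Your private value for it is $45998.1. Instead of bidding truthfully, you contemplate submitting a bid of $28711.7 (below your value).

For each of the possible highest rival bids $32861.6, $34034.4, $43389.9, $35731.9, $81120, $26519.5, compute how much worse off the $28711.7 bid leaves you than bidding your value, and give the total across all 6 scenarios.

The deviation costs you only when the competing bid falls strictly between $28711.7 and $45998.1; elsewhere both bids give the same outcome.
$32861.6: truthful payoff $13136.5, deviation payoff $0 → loss $13136.5.
$34034.4: truthful payoff $11963.7, deviation payoff $0 → loss $11963.7.
$43389.9: truthful payoff $2608.2, deviation payoff $0 → loss $2608.2.
$35731.9: truthful payoff $10266.2, deviation payoff $0 → loss $10266.2.
$81120: outcomes coincide → loss $0.
$26519.5: outcomes coincide → loss $0.
Total loss = $13136.5 + $11963.7 + $2608.2 + $10266.2 = $37974.6.

$37974.6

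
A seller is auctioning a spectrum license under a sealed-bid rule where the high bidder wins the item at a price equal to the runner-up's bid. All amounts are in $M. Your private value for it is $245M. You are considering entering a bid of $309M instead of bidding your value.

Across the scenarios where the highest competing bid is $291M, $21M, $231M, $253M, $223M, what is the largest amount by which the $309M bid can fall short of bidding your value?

$291M: truthful gives $0M, deviation gives −$46M → loss $46M.
$21M: same outcome either way → loss $0M.
$231M: same outcome either way → loss $0M.
$253M: truthful gives $0M, deviation gives −$8M → loss $8M.
$223M: same outcome either way → loss $0M.
Maximum loss: $46M.

$46M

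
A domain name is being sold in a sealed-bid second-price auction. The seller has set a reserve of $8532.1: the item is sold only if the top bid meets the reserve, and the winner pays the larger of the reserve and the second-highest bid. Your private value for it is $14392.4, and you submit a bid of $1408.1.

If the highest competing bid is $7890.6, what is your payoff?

Your bid $1408.1 is below the highest competing bid $7890.6, so you lose. Payoff $0.

$0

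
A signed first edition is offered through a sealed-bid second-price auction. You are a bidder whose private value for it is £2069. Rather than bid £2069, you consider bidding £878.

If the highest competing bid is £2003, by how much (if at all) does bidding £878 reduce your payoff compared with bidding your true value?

£66

Bidding your value £2069: you win (since £2069 > £2003) and pay £2003. Payoff £66.
Bidding £878: you lose. Payoff £0.
The competing bid £2003 lies between your shaded bid and your value, so underbidding forfeits an item you could have won at a profitable price.
Loss from deviating = £66 − (£0) = £66.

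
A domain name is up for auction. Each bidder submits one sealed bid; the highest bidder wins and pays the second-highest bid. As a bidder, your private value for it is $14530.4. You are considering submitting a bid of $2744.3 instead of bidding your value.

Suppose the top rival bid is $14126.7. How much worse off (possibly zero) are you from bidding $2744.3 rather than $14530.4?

Bidding your value $14530.4: you win (since $14530.4 > $14126.7) and pay $14126.7. Payoff $403.7.
Bidding $2744.3: you lose. Payoff $0.
The competing bid $14126.7 lies between your shaded bid and your value, so underbidding forfeits an item you could have won at a profitable price.
Loss from deviating = $403.7 − ($0) = $403.7.

$403.7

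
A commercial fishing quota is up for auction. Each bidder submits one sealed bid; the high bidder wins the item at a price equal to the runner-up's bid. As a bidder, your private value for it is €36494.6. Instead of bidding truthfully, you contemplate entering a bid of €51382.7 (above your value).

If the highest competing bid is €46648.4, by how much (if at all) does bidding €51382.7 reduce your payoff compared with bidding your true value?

€10153.8

Bidding your value €36494.6: you lose (since €36494.6 < €46648.4). Payoff €0.
Bidding €51382.7: you win and pay €46648.4. Payoff €36494.6 − €46648.4 = −€10153.8.
The competing bid €46648.4 lies between your value and your inflated bid, so overbidding wins an item priced above your value.
Loss from deviating = €0 − (−€10153.8) = €10153.8.
Because the price is fixed by the runner-up's bid, deviating from your value can only change a good outcome into a bad one — never the reverse.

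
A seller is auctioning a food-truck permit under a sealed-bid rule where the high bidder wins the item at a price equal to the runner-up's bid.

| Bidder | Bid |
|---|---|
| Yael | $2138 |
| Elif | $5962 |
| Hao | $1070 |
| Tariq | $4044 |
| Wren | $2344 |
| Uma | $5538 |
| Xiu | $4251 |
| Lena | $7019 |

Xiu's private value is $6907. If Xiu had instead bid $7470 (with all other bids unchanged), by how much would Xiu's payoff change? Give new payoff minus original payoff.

−$112

The highest bid among the other bidders is $7019; Xiu's bid doesn't change that.
Original bid $4251: Xiu is not highest (top rival bid is $7019); payoff $0.
Alternative bid $7470: Xiu is highest, pays the top rival bid $7019; payoff $6907 − $7019 = −$112.
Change in payoff = −$112 − ($0) = −$112.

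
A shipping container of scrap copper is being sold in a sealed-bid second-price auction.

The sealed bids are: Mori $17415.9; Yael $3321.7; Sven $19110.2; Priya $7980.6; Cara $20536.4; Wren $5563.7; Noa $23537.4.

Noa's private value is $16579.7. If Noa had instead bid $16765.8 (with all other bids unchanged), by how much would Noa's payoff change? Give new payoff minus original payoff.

The highest bid among the other bidders is $20536.4; Noa's bid doesn't change that.
Original bid $23537.4: Noa is highest, pays the top rival bid $20536.4; payoff $16579.7 − $20536.4 = −$3956.7.
Alternative bid $16765.8: Noa is not highest (top rival bid is $20536.4); payoff $0.
Change in payoff = $0 − (−$3956.7) = $3956.7.

$3956.7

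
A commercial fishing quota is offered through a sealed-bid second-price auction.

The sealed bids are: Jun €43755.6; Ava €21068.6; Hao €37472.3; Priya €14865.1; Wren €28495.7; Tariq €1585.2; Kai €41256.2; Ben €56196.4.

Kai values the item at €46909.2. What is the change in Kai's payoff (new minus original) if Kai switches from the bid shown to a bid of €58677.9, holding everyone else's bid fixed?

The highest bid among the other bidders is €56196.4; Kai's bid doesn't change that.
Original bid €41256.2: Kai is not highest (top rival bid is €56196.4); payoff €0.
Alternative bid €58677.9: Kai is highest, pays the top rival bid €56196.4; payoff €46909.2 − €56196.4 = −€9287.2.
Change in payoff = −€9287.2 − (€0) = −€9287.2.

−€9287.2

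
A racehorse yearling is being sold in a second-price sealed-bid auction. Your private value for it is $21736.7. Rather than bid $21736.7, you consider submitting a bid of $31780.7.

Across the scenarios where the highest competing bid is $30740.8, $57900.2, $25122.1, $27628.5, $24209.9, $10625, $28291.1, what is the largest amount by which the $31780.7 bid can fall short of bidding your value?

$9004.1

$30740.8: truthful gives $0, deviation gives −$9004.1 → loss $9004.1.
$57900.2: same outcome either way → loss $0.
$25122.1: truthful gives $0, deviation gives −$3385.4 → loss $3385.4.
$27628.5: truthful gives $0, deviation gives −$5891.8 → loss $5891.8.
$24209.9: truthful gives $0, deviation gives −$2473.2 → loss $2473.2.
$10625: same outcome either way → loss $0.
$28291.1: truthful gives $0, deviation gives −$6554.4 → loss $6554.4.
Maximum loss: $9004.1.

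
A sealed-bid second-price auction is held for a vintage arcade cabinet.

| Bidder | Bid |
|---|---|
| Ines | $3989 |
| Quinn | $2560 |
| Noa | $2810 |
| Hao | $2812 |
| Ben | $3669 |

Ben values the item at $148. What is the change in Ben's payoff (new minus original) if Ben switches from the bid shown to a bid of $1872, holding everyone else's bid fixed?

The highest bid among the other bidders is $3989; Ben's bid doesn't change that.
Original bid $3669: Ben is not highest (top rival bid is $3989); payoff $0.
Alternative bid $1872: Ben is not highest (top rival bid is $3989); payoff $0.
Change in payoff = $0 − ($0) = $0.

$0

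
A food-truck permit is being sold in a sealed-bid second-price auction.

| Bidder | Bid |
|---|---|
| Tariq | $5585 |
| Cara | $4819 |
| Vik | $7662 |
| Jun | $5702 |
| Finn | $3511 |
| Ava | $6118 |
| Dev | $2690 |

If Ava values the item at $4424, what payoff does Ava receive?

$0

Highest bid: Vik at $7662, so Vik wins.
Second-highest bid: Ava at $6118 — that is the price the winner pays.
Ava did not win, so Ava pays nothing and receives nothing: payoff $0.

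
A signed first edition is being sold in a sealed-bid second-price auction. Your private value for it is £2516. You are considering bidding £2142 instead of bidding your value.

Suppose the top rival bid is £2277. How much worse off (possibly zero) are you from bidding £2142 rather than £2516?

Bidding your value £2516: you win (since £2516 > £2277) and pay £2277. Payoff £239.
Bidding £2142: you lose. Payoff £0.
The competing bid £2277 lies between your shaded bid and your value, so underbidding forfeits an item you could have won at a profitable price.
Loss from deviating = £239 − (£0) = £239.

£239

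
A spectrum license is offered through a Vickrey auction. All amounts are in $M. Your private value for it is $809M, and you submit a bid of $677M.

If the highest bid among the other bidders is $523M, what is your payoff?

$286M

Your bid $677M exceeds the highest competing bid $523M, so you win.
In a second-price auction the winner pays the second-highest bid, $523M.
Payoff = value − price = $809M − $523M = $286M.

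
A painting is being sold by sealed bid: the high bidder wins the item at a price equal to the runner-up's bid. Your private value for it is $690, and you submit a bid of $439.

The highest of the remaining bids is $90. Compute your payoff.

$600

Your bid $439 exceeds the highest competing bid $90, so you win.
In a second-price auction the winner pays the second-highest bid, $90.
Payoff = value − price = $690 − $90 = $600.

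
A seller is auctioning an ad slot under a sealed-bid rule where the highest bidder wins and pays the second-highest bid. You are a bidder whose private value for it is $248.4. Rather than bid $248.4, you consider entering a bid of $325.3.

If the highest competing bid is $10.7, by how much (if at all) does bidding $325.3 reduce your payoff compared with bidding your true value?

$0

Bidding your value $248.4: you win (since $248.4 > $10.7) and pay $10.7. Payoff $237.7.
Bidding $325.3: you win and pay $10.7. Payoff $248.4 − $10.7 = $237.7.
Difference = $237.7 − $237.7 = $0; both bids lead to the same outcome because the competing bid is below both your value and your alternative bid.
Truthful bidding weakly dominates here: raising your bid can only win items priced above your value, and lowering it can only forfeit items priced below.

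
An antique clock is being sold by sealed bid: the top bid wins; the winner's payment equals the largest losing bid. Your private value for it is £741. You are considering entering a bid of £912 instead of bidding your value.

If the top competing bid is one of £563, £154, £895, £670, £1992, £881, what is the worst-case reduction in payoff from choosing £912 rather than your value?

£563: same outcome either way → loss £0.
£154: same outcome either way → loss £0.
£895: truthful gives £0, deviation gives −£154 → loss £154.
£670: same outcome either way → loss £0.
£1992: same outcome either way → loss £0.
£881: truthful gives £0, deviation gives −£140 → loss £140.
Maximum loss: £154.

£154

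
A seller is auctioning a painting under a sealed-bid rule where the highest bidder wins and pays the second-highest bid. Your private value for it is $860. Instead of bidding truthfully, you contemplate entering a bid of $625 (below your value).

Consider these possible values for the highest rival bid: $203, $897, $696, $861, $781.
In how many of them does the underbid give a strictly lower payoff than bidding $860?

The deviation hurts exactly when the highest competing bid lies strictly between $625 and $860 — underbidding then forfeits a profitable win.
$203: below both → same outcome either way.
$897: above both → same outcome either way.
$696: inside the interval → strictly worse (loss $164).
$861: above both → same outcome either way.
$781: inside the interval → strictly worse (loss $79).
Count: 2.

2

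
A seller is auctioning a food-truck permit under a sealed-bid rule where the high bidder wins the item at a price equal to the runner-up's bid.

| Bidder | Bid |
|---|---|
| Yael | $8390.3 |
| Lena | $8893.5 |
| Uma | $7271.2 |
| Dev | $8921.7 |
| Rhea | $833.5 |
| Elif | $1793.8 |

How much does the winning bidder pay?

$8893.5

Highest bid: Dev at $8921.7, so Dev wins.
Second-highest bid: Lena at $8893.5 — that is the price the winner pays.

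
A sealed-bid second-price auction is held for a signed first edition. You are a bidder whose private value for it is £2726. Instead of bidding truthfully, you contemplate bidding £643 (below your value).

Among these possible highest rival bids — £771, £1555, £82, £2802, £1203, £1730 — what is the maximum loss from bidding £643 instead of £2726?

£771: truthful gives £1955, deviation gives £0 → loss £1955.
£1555: truthful gives £1171, deviation gives £0 → loss £1171.
£82: same outcome either way → loss £0.
£2802: same outcome either way → loss £0.
£1203: truthful gives £1523, deviation gives £0 → loss £1523.
£1730: truthful gives £996, deviation gives £0 → loss £996.
Maximum loss: £1955.

£1955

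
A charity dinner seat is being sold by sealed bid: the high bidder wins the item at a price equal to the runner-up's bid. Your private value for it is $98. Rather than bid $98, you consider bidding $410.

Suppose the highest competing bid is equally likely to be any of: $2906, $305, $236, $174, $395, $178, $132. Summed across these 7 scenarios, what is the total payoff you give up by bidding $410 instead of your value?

The deviation costs you only when the competing bid falls strictly between $98 and $410; elsewhere both bids give the same outcome.
$2906: outcomes coincide → loss $0.
$305: truthful payoff $0, deviation payoff −$207 → loss $207.
$236: truthful payoff $0, deviation payoff −$138 → loss $138.
$174: truthful payoff $0, deviation payoff −$76 → loss $76.
$395: truthful payoff $0, deviation payoff −$297 → loss $297.
$178: truthful payoff $0, deviation payoff −$80 → loss $80.
$132: truthful payoff $0, deviation payoff −$34 → loss $34.
Total loss = $207 + $138 + $76 + $297 + $80 + $34 = $832.

$832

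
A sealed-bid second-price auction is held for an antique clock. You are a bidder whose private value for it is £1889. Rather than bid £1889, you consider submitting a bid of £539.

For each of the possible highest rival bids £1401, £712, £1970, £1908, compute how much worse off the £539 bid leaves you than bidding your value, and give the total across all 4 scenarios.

The deviation costs you only when the competing bid falls strictly between £539 and £1889; elsewhere both bids give the same outcome.
£1401: truthful payoff £488, deviation payoff £0 → loss £488.
£712: truthful payoff £1177, deviation payoff £0 → loss £1177.
£1970: outcomes coincide → loss £0.
£1908: outcomes coincide → loss £0.
Total loss = £488 + £1177 = £1665.

£1665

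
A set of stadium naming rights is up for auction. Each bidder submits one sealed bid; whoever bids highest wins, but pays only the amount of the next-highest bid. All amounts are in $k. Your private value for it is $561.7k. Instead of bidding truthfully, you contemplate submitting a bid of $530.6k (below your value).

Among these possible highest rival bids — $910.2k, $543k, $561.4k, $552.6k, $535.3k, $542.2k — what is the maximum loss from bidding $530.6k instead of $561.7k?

$26.4k

$910.2k: same outcome either way → loss $0k.
$543k: truthful gives $18.7k, deviation gives $0k → loss $18.7k.
$561.4k: truthful gives $0.3k, deviation gives $0k → loss $0.3k.
$552.6k: truthful gives $9.1k, deviation gives $0k → loss $9.1k.
$535.3k: truthful gives $26.4k, deviation gives $0k → loss $26.4k.
$542.2k: truthful gives $19.5k, deviation gives $0k → loss $19.5k.
Maximum loss: $26.4k.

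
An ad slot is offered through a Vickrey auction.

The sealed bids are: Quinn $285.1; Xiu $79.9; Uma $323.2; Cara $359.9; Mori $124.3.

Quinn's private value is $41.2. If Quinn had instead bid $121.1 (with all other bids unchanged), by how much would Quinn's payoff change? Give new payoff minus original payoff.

The highest bid among the other bidders is $359.9; Quinn's bid doesn't change that.
Original bid $285.1: Quinn is not highest (top rival bid is $359.9); payoff $0.
Alternative bid $121.1: Quinn is not highest (top rival bid is $359.9); payoff $0.
Change in payoff = $0 − ($0) = $0.

$0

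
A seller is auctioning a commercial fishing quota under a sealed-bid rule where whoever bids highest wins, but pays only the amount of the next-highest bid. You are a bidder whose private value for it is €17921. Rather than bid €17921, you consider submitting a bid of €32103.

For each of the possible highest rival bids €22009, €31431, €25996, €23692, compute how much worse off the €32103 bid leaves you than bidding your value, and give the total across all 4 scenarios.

The deviation costs you only when the competing bid falls strictly between €17921 and €32103; elsewhere both bids give the same outcome.
€22009: truthful payoff €0, deviation payoff −€4088 → loss €4088.
€31431: truthful payoff €0, deviation payoff −€13510 → loss €13510.
€25996: truthful payoff €0, deviation payoff −€8075 → loss €8075.
€23692: truthful payoff €0, deviation payoff −€5771 → loss €5771.
Total loss = €4088 + €13510 + €8075 + €5771 = €31444.

€31444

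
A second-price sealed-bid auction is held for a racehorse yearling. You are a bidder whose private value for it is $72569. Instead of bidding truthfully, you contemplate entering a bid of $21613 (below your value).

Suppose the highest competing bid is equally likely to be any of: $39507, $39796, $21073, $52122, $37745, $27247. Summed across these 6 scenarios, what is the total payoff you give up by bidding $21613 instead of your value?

The deviation costs you only when the competing bid falls strictly between $21613 and $72569; elsewhere both bids give the same outcome.
$39507: truthful payoff $33062, deviation payoff $0 → loss $33062.
$39796: truthful payoff $32773, deviation payoff $0 → loss $32773.
$21073: outcomes coincide → loss $0.
$52122: truthful payoff $20447, deviation payoff $0 → loss $20447.
$37745: truthful payoff $34824, deviation payoff $0 → loss $34824.
$27247: truthful payoff $45322, deviation payoff $0 → loss $45322.
Total loss = $33062 + $32773 + $20447 + $34824 + $45322 = $166428.

$166428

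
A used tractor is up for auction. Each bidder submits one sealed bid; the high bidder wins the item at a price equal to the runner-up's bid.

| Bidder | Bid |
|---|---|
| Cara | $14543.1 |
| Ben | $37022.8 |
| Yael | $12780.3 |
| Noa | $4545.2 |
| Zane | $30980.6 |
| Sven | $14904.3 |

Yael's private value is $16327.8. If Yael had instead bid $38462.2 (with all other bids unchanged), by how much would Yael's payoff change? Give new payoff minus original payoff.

−$20695

The highest bid among the other bidders is $37022.8; Yael's bid doesn't change that.
Original bid $12780.3: Yael is not highest (top rival bid is $37022.8); payoff $0.
Alternative bid $38462.2: Yael is highest, pays the top rival bid $37022.8; payoff $16327.8 − $37022.8 = −$20695.
Change in payoff = −$20695 − ($0) = −$20695.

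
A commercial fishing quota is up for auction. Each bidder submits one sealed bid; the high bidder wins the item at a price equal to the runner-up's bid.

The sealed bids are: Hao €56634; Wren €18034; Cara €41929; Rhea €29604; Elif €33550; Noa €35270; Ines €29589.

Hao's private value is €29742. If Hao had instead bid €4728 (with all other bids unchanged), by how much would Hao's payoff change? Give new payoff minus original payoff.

The highest bid among the other bidders is €41929; Hao's bid doesn't change that.
Original bid €56634: Hao is highest, pays the top rival bid €41929; payoff €29742 − €41929 = −€12187.
Alternative bid €4728: Hao is not highest (top rival bid is €41929); payoff €0.
Change in payoff = €0 − (−€12187) = €12187.

€12187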